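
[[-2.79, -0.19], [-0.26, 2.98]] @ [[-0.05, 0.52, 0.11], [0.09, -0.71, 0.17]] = [[0.12, -1.32, -0.34], [0.28, -2.25, 0.48]]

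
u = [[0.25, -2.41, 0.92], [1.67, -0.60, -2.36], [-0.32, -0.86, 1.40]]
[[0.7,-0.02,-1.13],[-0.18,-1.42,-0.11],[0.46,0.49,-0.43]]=u @ [[0.23, -0.35, 0.17], [-0.16, 0.10, 0.50], [0.28, 0.33, 0.04]]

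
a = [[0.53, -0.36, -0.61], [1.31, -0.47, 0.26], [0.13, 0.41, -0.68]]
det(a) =-0.585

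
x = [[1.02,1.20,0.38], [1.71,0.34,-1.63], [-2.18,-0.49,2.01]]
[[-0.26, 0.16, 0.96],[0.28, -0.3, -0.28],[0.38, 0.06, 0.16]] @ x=[[-2.08, -0.73, 1.57], [0.38, 0.37, 0.03], [0.14, 0.40, 0.37]]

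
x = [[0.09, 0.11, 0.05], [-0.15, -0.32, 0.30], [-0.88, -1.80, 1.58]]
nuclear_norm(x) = 2.73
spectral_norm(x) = 2.59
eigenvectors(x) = [[-0.06,-0.67,0.79], [-0.19,-0.23,-0.57], [-0.98,-0.71,-0.21]]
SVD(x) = [[-0.03, -0.99, 0.13], [0.18, -0.14, -0.97], [0.98, -0.01, 0.18]] @ diag([2.5944979719194934, 0.13030145910846203, 0.0013429295752244166]) @ [[-0.34, -0.71, 0.62],  [-0.49, -0.43, -0.76],  [-0.80, 0.57, 0.20]]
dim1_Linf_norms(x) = [0.11, 0.32, 1.8]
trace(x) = 1.35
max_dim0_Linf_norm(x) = 1.8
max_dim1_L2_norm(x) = 2.55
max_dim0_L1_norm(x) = 2.23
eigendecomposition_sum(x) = [[-0.07, -0.14, 0.11],[-0.2, -0.4, 0.32],[-1.05, -2.06, 1.64]] + [[0.16, 0.24, -0.06], [0.05, 0.08, -0.02], [0.17, 0.26, -0.06]] + [[-0.0, 0.00, -0.00], [0.0, -0.00, 0.00], [0.00, -0.00, 0.0]]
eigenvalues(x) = [1.17, 0.18, -0.0]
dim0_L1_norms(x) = [1.12, 2.23, 1.93]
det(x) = -0.00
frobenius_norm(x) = 2.60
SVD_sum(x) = [[0.03, 0.05, -0.05], [-0.16, -0.33, 0.29], [-0.88, -1.80, 1.58]] + [[0.06, 0.06, 0.1], [0.01, 0.01, 0.01], [0.0, 0.0, 0.00]] + [[-0.0, 0.00, 0.00], [0.0, -0.0, -0.00], [-0.0, 0.0, 0.00]]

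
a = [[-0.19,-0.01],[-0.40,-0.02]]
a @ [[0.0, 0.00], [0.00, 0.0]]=[[0.0, 0.0],[0.00, 0.00]]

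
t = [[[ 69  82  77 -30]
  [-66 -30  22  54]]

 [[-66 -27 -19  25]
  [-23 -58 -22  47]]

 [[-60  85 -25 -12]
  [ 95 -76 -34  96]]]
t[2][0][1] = 85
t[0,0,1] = 82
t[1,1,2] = -22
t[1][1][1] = -58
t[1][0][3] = 25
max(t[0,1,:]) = 54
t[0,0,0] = 69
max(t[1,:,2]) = -19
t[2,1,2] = -34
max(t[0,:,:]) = 82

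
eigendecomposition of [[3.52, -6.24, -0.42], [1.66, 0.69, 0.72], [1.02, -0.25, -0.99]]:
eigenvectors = [[-0.87+0.00j,-0.87-0.00j,(-0.19+0j)], [-0.18+0.42j,-0.18-0.42j,(-0.21+0j)], [-0.15+0.12j,-0.15-0.12j,0.96+0.00j]]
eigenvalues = [(2.18+3.07j), (2.18-3.07j), (-1.14+0j)]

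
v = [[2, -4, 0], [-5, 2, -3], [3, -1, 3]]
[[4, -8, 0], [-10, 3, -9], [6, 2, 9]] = v @ [[2, -2, 0], [0, 1, 0], [0, 3, 3]]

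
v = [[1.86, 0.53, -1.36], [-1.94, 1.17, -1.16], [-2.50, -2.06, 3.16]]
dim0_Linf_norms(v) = [2.5, 2.06, 3.16]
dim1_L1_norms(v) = [3.75, 4.27, 7.72]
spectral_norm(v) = 5.05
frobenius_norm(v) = 5.71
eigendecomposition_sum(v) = [[-0.06, -0.02, -0.03], [-0.23, -0.09, -0.13], [-0.19, -0.07, -0.1]] + [[1.10, -0.71, 0.53], [-1.78, 1.15, -0.86], [-0.72, 0.47, -0.35]] + [[0.82,1.26,-1.86], [0.08,0.12,-0.17], [-1.59,-2.45,3.61]]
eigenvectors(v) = [[0.2, 0.5, -0.46], [0.77, -0.80, -0.04], [0.61, -0.33, 0.89]]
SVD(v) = [[-0.45, 0.25, 0.86], [-0.02, -0.96, 0.27], [0.89, 0.1, 0.44]] @ diag([5.054135753004677, 2.641226609075241, 0.1644195539246363]) @ [[-0.6, -0.42, 0.68],  [0.79, -0.45, 0.41],  [-0.14, -0.79, -0.60]]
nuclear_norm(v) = 7.86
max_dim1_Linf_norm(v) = 3.16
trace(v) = 6.19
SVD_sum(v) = [[1.35, 0.94, -1.55], [0.07, 0.05, -0.08], [-2.7, -1.88, 3.09]] + [[0.53, -0.3, 0.28], [-2.01, 1.15, -1.05], [0.21, -0.12, 0.11]] + [[-0.02, -0.11, -0.08],  [-0.01, -0.04, -0.03],  [-0.01, -0.06, -0.04]]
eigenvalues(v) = [-0.25, 1.9, 4.55]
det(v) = -2.19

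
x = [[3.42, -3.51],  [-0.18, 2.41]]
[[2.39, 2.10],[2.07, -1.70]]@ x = [[7.8, -3.33], [7.39, -11.36]]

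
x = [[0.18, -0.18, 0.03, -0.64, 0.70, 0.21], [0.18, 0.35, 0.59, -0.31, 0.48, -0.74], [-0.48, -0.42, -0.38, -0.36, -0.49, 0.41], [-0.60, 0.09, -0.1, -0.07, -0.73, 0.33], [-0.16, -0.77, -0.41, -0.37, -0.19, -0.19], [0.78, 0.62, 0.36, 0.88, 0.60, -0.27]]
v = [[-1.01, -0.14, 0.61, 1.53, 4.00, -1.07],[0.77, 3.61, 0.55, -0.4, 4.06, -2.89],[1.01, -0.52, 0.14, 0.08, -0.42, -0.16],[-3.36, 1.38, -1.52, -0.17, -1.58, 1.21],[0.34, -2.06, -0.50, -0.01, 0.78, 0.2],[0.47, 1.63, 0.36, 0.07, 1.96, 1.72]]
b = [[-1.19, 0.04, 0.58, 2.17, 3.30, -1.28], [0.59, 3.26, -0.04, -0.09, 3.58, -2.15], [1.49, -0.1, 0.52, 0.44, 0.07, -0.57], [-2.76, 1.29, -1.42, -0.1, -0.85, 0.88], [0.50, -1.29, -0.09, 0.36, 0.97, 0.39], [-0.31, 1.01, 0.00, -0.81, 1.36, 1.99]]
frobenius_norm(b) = 8.60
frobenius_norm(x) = 2.80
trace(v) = 5.07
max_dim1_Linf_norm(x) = 0.88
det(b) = -84.09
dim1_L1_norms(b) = [8.56, 9.71, 3.19, 7.3, 3.6, 5.48]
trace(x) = -0.38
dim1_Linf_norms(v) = [4.0, 4.06, 1.01, 3.36, 2.06, 1.96]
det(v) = -87.27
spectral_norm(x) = 2.23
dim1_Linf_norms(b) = [3.3, 3.58, 1.49, 2.76, 1.29, 1.99]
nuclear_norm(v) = 19.40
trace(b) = 5.45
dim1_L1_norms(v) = [8.36, 12.28, 2.33, 9.22, 3.89, 6.21]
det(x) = 0.00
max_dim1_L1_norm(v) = 12.28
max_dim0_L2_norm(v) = 6.29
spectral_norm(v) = 7.45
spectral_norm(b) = 6.25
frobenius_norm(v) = 9.79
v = x + b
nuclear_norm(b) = 17.45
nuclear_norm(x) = 5.07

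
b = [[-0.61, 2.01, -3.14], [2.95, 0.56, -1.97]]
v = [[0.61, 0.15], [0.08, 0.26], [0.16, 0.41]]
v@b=[[0.07, 1.31, -2.21],  [0.72, 0.31, -0.76],  [1.11, 0.55, -1.31]]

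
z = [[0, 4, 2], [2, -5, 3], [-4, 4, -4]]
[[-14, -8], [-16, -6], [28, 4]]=z @ [[-3, 3], [-1, 0], [-5, -4]]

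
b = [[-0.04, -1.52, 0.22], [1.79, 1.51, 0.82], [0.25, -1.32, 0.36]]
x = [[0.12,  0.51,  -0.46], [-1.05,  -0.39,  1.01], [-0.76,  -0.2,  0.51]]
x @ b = [[0.79,1.19,0.28], [-0.4,-0.33,-0.19], [-0.2,0.18,-0.15]]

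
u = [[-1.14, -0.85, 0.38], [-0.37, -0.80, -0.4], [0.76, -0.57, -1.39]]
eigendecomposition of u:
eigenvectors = [[0.61+0.00j, (0.03-0.15j), (0.03+0.15j)], [-0.56+0.00j, (-0.4-0.09j), -0.40+0.09j], [0.56+0.00j, -0.90+0.00j, (-0.9-0j)]]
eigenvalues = [(-0+0j), (-1.66+0.07j), (-1.66-0.07j)]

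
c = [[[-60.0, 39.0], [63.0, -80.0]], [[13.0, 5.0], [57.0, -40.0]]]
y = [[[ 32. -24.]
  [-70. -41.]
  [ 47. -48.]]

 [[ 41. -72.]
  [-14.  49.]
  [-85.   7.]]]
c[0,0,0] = -60.0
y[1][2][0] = -85.0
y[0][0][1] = -24.0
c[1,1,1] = -40.0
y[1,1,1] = 49.0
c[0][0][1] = 39.0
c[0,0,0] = -60.0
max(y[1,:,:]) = 49.0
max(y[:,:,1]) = 49.0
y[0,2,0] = 47.0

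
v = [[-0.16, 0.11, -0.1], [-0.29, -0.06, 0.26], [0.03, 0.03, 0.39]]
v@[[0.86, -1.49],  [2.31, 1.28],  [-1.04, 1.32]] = [[0.22, 0.25], [-0.66, 0.7], [-0.31, 0.51]]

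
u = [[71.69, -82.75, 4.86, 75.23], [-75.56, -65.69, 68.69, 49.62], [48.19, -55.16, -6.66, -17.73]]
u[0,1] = -82.75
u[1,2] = 68.69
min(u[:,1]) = -82.75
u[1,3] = 49.62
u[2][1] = -55.16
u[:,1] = [-82.75, -65.69, -55.16]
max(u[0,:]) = 75.23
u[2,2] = -6.66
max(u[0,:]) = 75.23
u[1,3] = 49.62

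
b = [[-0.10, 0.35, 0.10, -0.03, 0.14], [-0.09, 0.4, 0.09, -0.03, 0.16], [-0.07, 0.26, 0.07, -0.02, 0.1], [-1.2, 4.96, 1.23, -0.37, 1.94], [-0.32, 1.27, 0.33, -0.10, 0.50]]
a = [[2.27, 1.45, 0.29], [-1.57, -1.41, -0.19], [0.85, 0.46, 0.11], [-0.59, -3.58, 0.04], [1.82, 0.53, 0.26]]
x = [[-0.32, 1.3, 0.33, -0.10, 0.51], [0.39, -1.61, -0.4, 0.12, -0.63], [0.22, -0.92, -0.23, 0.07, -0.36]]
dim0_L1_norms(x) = [0.93, 3.83, 0.96, 0.29, 1.5]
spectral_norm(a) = 4.92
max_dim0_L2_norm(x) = 2.26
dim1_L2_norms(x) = [1.47, 1.82, 1.04]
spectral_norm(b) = 5.83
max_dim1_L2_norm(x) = 1.82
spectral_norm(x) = 2.56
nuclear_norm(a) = 7.25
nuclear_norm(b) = 5.87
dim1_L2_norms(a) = [2.71, 2.12, 0.97, 3.63, 1.91]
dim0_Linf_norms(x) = [0.39, 1.61, 0.4, 0.12, 0.63]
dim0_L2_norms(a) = [3.46, 4.17, 0.45]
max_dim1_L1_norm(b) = 9.7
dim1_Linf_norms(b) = [0.35, 0.4, 0.26, 4.96, 1.27]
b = a @ x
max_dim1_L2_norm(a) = 3.63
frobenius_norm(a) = 5.44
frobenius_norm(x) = 2.56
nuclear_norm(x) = 2.57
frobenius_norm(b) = 5.83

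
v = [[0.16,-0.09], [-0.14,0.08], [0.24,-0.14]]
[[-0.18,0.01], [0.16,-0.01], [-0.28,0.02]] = v @ [[-0.89, -0.45], [0.45, -0.89]]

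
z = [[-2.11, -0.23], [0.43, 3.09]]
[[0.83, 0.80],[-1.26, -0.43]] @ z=[[-1.41, 2.28], [2.47, -1.04]]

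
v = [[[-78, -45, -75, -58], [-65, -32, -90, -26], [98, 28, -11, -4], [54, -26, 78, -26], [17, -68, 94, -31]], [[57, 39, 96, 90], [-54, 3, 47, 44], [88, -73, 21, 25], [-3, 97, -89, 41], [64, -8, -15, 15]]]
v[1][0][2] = 96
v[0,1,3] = -26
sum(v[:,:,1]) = -85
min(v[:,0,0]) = -78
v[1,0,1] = 39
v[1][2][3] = 25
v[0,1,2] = -90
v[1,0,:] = [57, 39, 96, 90]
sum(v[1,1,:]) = 40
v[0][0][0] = -78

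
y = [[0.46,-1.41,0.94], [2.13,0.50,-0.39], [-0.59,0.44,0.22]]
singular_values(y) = [2.28, 1.8, 0.4]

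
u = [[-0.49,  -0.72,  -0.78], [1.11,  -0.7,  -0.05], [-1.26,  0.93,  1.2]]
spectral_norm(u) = 2.32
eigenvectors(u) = [[(-0.03+0.41j), -0.03-0.41j, -0.31+0.00j], [(0.79+0j), (0.79-0j), -0.18+0.00j], [-0.44+0.14j, (-0.44-0.14j), 0.93+0.00j]]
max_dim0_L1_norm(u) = 2.86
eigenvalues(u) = [(-0.71+0.56j), (-0.71-0.56j), (1.44+0j)]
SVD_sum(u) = [[0.32, -0.27, -0.25], [0.74, -0.63, -0.59], [-1.28, 1.08, 1.02]] + [[-0.77, -0.31, -0.64],  [0.43, 0.17, 0.36],  [0.06, 0.02, 0.05]] + [[-0.04,-0.15,0.11],  [-0.06,-0.24,0.18],  [-0.04,-0.18,0.13]]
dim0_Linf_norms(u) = [1.26, 0.93, 1.2]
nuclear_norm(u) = 3.94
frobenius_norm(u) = 2.64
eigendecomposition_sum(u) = [[(-0.33+0.24j), (-0.23-0.16j), -0.15+0.05j],[0.51+0.59j, (-0.27+0.47j), (0.11+0.29j)],[(-0.39-0.25j), (0.07-0.31j), -0.11-0.14j]] + [[(-0.33-0.24j), (-0.23+0.16j), -0.15-0.05j], [0.51-0.59j, (-0.27-0.47j), (0.11-0.29j)], [(-0.39+0.25j), 0.07+0.31j, (-0.11+0.14j)]] + [[0.16-0.00j, (-0.26+0j), (-0.47-0j)], [0.09-0.00j, -0.15+0.00j, (-0.28-0j)], [(-0.48+0j), (0.79-0j), 1.43+0.00j]]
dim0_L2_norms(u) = [1.75, 1.37, 1.43]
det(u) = 1.19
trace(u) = 0.01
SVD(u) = [[0.21, -0.87, 0.44], [0.49, 0.48, 0.72], [-0.85, 0.07, 0.53]] @ diag([2.3153197217657793, 1.2006227517412258, 0.4263796360096953]) @ [[0.65, -0.55, -0.52],[0.74, 0.29, 0.61],[-0.19, -0.78, 0.6]]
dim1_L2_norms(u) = [1.17, 1.31, 1.97]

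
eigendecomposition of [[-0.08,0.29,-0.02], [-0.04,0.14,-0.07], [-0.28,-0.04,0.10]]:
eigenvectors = [[(0.36-0.4j), (0.36+0.4j), (-0.39+0j)],[0.28+0.12j, (0.28-0.12j), -0.39+0.00j],[0.78+0.00j, 0.78-0.00j, 0.83+0.00j]]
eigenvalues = [(-0.05+0.14j), (-0.05-0.14j), (0.25+0j)]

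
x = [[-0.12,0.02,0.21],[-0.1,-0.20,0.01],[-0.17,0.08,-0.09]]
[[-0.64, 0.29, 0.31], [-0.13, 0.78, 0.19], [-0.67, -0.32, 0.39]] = x@[[3.77,-0.55,-2.29], [-1.29,-3.57,0.18], [-0.77,1.42,0.13]]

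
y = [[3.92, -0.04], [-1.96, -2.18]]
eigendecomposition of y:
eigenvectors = [[0.95, 0.01], [-0.31, 1.0]]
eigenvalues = [3.93, -2.19]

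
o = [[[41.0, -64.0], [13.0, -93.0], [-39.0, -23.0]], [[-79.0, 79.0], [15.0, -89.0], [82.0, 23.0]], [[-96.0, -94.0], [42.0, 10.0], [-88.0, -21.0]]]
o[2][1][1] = 10.0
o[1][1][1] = -89.0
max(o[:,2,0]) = 82.0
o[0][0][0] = 41.0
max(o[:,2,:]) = 82.0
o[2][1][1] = 10.0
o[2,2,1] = -21.0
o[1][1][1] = -89.0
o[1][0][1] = 79.0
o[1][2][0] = 82.0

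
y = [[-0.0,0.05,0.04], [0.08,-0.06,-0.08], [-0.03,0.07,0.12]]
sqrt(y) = [[0.12+0.10j,(0.1-0.11j),(0.08-0.07j)], [0.16-0.20j,0.21j,(-0.16+0.14j)], [(-0.06+0.1j),(0.14-0.1j),(0.36-0.06j)]]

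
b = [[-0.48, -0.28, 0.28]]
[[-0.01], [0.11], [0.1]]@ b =[[0.00, 0.0, -0.0], [-0.05, -0.03, 0.03], [-0.05, -0.03, 0.03]]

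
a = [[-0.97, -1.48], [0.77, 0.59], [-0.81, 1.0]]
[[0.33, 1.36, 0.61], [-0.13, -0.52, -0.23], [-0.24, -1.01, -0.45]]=a @ [[0.01, 0.06, 0.03], [-0.23, -0.96, -0.43]]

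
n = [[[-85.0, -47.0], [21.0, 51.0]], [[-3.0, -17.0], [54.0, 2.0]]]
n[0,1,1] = 51.0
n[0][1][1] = 51.0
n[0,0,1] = -47.0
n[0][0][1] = -47.0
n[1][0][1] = -17.0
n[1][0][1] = -17.0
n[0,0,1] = -47.0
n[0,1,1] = 51.0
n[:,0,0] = [-85.0, -3.0]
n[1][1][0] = 54.0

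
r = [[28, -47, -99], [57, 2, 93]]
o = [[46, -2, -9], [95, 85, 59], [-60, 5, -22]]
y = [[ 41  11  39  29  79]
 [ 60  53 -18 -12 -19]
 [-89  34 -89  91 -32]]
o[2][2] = -22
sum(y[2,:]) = -85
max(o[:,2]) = 59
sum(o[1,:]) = 239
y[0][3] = 29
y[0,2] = 39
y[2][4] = -32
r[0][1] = -47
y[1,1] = 53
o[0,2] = -9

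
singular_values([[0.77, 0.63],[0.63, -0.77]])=[0.99, 0.99]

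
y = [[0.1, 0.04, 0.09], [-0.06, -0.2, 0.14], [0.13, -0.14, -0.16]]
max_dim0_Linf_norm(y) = 0.2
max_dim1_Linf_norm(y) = 0.2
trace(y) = -0.26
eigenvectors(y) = [[(0.92+0j), -0.2j, 0.00+0.20j], [0.00+0.00j, (0.71+0j), 0.71-0.00j], [(0.4+0j), 0.67j, -0.67j]]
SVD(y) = [[-0.09, -0.14, -0.99], [-0.71, 0.70, -0.04], [0.7, 0.7, -0.16]] @ diag([0.2553329756735207, 0.24758444237139246, 0.1360404918741182]) @ [[0.49, 0.16, -0.86], [0.14, -0.98, -0.10], [-0.86, -0.07, -0.50]]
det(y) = 0.01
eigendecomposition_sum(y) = [[0.12+0.00j, -0.00+0.00j, (0.04+0j)], [0j, -0.00+0.00j, 0.00+0.00j], [0.05+0.00j, (-0+0j), (0.02+0j)]] + [[(-0.01+0.01j), (0.02+0.03j), (0.03-0.02j)], [(-0.03-0.04j), -0.10+0.07j, 0.07+0.09j], [(0.04-0.03j), (-0.07-0.09j), -0.09+0.07j]] + [[-0.01-0.01j, (0.02-0.03j), 0.03+0.02j], [-0.03+0.04j, -0.10-0.07j, (0.07-0.09j)], [(0.04+0.03j), -0.07+0.09j, -0.09-0.07j]]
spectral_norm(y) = 0.26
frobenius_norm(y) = 0.38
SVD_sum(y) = [[-0.01, -0.0, 0.02], [-0.09, -0.03, 0.16], [0.09, 0.03, -0.15]] + [[-0.0, 0.03, 0.00], [0.02, -0.17, -0.02], [0.02, -0.17, -0.02]] + [[0.12, 0.01, 0.07], [0.0, 0.0, 0.00], [0.02, 0.0, 0.01]]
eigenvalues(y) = [(0.14+0j), (-0.2+0.15j), (-0.2-0.15j)]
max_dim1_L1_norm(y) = 0.43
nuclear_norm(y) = 0.64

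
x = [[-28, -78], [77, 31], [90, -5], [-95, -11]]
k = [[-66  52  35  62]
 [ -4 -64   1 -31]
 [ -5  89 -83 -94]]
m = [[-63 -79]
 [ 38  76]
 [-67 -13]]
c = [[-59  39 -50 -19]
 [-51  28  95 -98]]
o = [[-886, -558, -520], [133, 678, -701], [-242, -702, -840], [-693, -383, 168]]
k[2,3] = -94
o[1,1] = 678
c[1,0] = -51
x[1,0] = 77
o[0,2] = -520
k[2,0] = -5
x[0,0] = -28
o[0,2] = -520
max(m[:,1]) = 76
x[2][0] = 90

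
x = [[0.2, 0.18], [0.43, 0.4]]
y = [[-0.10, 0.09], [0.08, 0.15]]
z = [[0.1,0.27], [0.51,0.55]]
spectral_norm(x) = 0.65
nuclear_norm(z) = 0.90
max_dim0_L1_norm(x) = 0.63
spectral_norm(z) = 0.80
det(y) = -0.02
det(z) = -0.08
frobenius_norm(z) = 0.80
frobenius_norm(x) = 0.65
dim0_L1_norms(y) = [0.18, 0.24]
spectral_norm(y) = 0.18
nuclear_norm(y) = 0.30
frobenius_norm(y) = 0.22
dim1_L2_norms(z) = [0.29, 0.75]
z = y + x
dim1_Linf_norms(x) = [0.2, 0.43]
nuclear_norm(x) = 0.65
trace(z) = 0.65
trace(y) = 0.05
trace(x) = 0.60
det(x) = 0.00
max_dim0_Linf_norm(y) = 0.15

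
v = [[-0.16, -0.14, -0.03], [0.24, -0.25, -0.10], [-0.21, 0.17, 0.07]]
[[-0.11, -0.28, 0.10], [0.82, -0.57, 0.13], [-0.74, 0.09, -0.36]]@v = [[-0.07, 0.1, 0.04], [-0.3, 0.05, 0.04], [0.22, 0.02, -0.01]]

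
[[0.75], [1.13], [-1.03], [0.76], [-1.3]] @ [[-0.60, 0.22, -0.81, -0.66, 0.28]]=[[-0.45,0.16,-0.61,-0.5,0.21], [-0.68,0.25,-0.92,-0.75,0.32], [0.62,-0.23,0.83,0.68,-0.29], [-0.46,0.17,-0.62,-0.5,0.21], [0.78,-0.29,1.05,0.86,-0.36]]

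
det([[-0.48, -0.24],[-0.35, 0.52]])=-0.334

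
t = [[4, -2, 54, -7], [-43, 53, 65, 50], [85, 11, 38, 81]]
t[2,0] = 85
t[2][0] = 85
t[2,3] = 81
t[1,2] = 65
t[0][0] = 4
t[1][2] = 65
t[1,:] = [-43, 53, 65, 50]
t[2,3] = 81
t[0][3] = -7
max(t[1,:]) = 65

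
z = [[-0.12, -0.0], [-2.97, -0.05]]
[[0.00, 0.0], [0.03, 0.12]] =z@[[-0.01,-0.04],  [-0.01,0.05]]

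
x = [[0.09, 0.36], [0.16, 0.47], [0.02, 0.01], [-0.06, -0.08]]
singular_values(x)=[0.63, 0.04]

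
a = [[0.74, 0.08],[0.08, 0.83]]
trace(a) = 1.57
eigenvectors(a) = [[-0.86,-0.50], [0.50,-0.86]]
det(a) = 0.61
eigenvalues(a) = [0.69, 0.88]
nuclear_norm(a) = 1.57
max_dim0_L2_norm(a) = 0.83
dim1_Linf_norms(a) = [0.74, 0.83]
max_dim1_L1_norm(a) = 0.91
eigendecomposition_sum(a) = [[0.52, -0.3],[-0.30, 0.18]] + [[0.22, 0.38], [0.38, 0.65]]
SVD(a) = [[0.50,  0.86], [0.86,  -0.5]] @ diag([0.8767877987534289, 0.6932122012465709]) @ [[0.50, 0.86], [0.86, -0.50]]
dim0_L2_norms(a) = [0.74, 0.83]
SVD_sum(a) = [[0.22, 0.38],[0.38, 0.65]] + [[0.52, -0.30],[-0.3, 0.18]]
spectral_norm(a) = 0.88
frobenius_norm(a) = 1.12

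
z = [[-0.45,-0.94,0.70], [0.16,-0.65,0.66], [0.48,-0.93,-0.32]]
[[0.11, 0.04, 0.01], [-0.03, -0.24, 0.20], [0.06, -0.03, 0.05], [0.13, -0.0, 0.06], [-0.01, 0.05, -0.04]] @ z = [[-0.04, -0.14, 0.1],[0.07, -0.00, -0.24],[-0.01, -0.08, 0.01],[-0.03, -0.18, 0.07],[-0.01, 0.01, 0.04]]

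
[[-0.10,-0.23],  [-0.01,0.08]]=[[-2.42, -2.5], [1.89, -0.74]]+[[2.32, 2.27], [-1.90, 0.82]]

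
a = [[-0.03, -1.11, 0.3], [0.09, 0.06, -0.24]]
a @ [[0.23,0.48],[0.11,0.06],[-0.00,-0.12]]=[[-0.13, -0.12], [0.03, 0.08]]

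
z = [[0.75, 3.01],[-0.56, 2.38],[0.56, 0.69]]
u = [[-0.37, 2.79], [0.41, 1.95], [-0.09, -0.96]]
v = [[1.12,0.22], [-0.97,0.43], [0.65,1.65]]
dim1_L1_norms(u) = [3.16, 2.36, 1.05]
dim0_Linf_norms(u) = [0.41, 2.79]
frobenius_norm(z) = 4.05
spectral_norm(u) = 3.54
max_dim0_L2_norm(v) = 1.72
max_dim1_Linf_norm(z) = 3.01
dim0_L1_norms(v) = [2.74, 2.3]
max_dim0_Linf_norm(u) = 2.79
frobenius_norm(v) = 2.36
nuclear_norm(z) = 4.95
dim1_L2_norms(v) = [1.14, 1.06, 1.77]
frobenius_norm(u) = 3.58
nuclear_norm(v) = 3.29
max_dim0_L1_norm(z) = 6.08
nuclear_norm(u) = 4.09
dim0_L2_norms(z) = [1.09, 3.9]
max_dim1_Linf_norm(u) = 2.79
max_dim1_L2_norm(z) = 3.1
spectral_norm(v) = 1.92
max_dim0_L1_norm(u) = 5.7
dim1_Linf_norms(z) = [3.01, 2.38, 0.69]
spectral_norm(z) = 3.91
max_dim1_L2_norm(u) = 2.81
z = u + v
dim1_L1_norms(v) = [1.34, 1.4, 2.3]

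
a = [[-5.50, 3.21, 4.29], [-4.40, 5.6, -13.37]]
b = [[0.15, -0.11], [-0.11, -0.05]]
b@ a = [[-0.34, -0.13, 2.11], [0.82, -0.63, 0.20]]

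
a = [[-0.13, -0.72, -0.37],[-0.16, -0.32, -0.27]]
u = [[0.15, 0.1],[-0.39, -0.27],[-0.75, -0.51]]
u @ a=[[-0.04, -0.14, -0.08], [0.09, 0.37, 0.22], [0.18, 0.70, 0.42]]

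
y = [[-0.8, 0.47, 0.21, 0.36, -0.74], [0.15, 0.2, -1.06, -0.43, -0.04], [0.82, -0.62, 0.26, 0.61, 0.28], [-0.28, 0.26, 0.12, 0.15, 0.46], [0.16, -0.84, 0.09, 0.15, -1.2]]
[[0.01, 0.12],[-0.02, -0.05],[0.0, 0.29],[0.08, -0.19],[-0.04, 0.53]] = y @ [[-0.21, 0.18], [-0.17, -0.11], [-0.08, -0.05], [0.09, 0.28], [0.13, -0.31]]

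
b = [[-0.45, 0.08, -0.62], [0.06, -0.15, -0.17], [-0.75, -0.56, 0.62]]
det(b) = 0.18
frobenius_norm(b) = 1.38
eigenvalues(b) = [1.03, -0.79, -0.22]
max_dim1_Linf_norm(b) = 0.75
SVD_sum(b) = [[0.09, 0.08, -0.10], [0.04, 0.03, -0.04], [-0.67, -0.55, 0.70]] + [[-0.54, -0.02, -0.53], [-0.06, -0.00, -0.06], [-0.08, -0.00, -0.08]] + [[-0.01, 0.02, 0.01],[0.08, -0.18, -0.07],[0.00, -0.01, -0.0]]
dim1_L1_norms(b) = [1.15, 0.38, 1.93]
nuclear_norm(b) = 2.11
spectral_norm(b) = 1.13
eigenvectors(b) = [[-0.39,-0.87,-0.38], [-0.15,-0.05,0.89], [0.91,-0.48,0.25]]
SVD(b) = [[0.14, 0.98, 0.11],[0.06, 0.10, -0.99],[-0.99, 0.14, -0.05]] @ diag([1.1302450116325824, 0.7661111378467603, 0.21076038087554946]) @ [[0.60,  0.49,  -0.63], [-0.71,  -0.02,  -0.7], [-0.36,  0.87,  0.34]]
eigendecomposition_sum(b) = [[0.18, 0.17, -0.34], [0.07, 0.07, -0.13], [-0.42, -0.4, 0.79]] + [[-0.62, -0.18, -0.29], [-0.03, -0.01, -0.02], [-0.34, -0.1, -0.16]] + [[-0.01, 0.09, 0.01], [0.02, -0.21, -0.02], [0.01, -0.06, -0.01]]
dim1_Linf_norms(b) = [0.62, 0.17, 0.75]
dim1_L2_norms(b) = [0.77, 0.23, 1.12]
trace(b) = 0.02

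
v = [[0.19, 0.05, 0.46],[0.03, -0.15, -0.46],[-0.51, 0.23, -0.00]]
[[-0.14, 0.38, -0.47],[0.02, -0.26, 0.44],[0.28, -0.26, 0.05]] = v @ [[-0.17, 0.84, 0.01], [0.84, 0.72, 0.26], [-0.32, 0.39, -1.05]]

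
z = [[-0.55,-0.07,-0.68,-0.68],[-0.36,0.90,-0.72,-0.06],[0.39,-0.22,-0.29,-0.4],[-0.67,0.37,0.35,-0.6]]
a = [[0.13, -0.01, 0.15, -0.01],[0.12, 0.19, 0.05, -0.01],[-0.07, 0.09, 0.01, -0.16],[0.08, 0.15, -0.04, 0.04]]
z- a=[[-0.68, -0.06, -0.83, -0.67], [-0.48, 0.71, -0.77, -0.05], [0.46, -0.31, -0.30, -0.24], [-0.75, 0.22, 0.39, -0.64]]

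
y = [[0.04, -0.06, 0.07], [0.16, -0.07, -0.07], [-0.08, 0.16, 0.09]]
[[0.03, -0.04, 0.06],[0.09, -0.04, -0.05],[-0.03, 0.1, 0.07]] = y @ [[0.61, 0.06, 0.07], [0.06, 0.67, 0.0], [0.07, 0.00, 0.84]]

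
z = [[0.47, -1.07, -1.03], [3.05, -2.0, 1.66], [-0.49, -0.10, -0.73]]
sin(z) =[[-0.41, -0.86, -2.09], [2.23, -2.75, -0.65], [-0.78, 0.17, -0.79]]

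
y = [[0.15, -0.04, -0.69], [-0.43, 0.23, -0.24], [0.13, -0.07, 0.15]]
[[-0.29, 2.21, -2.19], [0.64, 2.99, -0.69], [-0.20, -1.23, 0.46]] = y@[[-3.69, -4.79, 0.99],[-4.25, -0.36, 2.27],[-0.13, -4.22, 3.26]]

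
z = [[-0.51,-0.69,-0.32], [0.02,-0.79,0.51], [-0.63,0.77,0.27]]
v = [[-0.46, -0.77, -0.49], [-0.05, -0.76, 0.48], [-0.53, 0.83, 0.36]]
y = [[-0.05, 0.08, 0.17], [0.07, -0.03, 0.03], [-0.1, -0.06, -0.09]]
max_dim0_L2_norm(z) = 1.3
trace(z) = -1.03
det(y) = -0.00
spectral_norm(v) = 1.39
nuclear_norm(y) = 0.39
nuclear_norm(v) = 2.82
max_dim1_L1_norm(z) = 1.67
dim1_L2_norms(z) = [0.92, 0.94, 1.03]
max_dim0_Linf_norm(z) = 0.79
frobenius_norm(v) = 1.72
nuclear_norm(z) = 2.77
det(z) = 0.69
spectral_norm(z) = 1.31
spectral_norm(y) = 0.22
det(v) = 0.71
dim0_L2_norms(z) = [0.81, 1.3, 0.66]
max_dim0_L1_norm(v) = 2.36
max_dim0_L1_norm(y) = 0.29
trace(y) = -0.17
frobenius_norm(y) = 0.26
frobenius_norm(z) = 1.67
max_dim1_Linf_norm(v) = 0.83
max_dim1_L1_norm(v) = 1.72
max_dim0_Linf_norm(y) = 0.17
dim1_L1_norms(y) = [0.3, 0.13, 0.25]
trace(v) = -0.86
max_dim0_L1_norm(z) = 2.25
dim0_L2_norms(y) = [0.13, 0.1, 0.19]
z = y + v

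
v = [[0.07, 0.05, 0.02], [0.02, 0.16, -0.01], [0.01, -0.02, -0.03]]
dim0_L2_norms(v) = [0.07, 0.17, 0.04]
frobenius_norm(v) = 0.19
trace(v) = 0.20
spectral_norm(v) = 0.17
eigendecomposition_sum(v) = [[0.01, 0.08, -0.00], [0.03, 0.16, -0.0], [-0.00, -0.01, 0.00]] + [[0.06,-0.03,0.01], [-0.01,0.00,-0.00], [0.01,-0.0,0.00]] + [[-0.0, 0.00, 0.01], [0.0, -0.00, -0.0], [0.0, -0.00, -0.03]]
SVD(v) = [[-0.38, 0.92, -0.03],[-0.92, -0.38, 0.12],[0.10, 0.07, 0.99]] @ diag([0.1737964460117033, 0.06315950252633744, 0.03325165551257093]) @ [[-0.25, -0.97, -0.01], [0.92, -0.24, 0.32], [0.31, -0.07, -0.95]]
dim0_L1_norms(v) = [0.1, 0.23, 0.06]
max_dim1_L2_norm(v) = 0.16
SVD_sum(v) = [[0.02, 0.06, 0.0], [0.04, 0.15, 0.0], [-0.00, -0.02, -0.0]] + [[0.05, -0.01, 0.02], [-0.02, 0.01, -0.01], [0.00, -0.0, 0.0]] + [[-0.00, 0.0, 0.0], [0.0, -0.0, -0.00], [0.01, -0.0, -0.03]]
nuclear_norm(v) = 0.27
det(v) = -0.00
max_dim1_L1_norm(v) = 0.19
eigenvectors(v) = [[-0.43, -0.97, -0.22],[-0.90, 0.19, 0.07],[0.07, -0.14, 0.97]]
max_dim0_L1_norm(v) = 0.23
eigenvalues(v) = [0.17, 0.06, -0.03]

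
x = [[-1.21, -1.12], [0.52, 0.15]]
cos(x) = [[0.56, -0.58], [0.27, 1.27]]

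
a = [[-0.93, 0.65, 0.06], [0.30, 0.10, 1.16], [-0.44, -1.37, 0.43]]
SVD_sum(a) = [[-0.01,  0.53,  -0.24], [0.00,  -0.35,  0.16], [0.02,  -1.3,  0.58]] + [[-0.03, -0.03, -0.07], [0.46, 0.43, 0.94], [-0.14, -0.13, -0.28]] + [[-0.89, 0.15, 0.36],[-0.16, 0.03, 0.07],[-0.32, 0.05, 0.13]]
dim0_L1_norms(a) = [1.67, 2.12, 1.65]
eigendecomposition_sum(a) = [[-1.01-0.00j, 0.32-0.00j, (-0.2+0j)], [(0.29+0j), (-0.09+0j), 0.06-0.00j], [-0.04-0.00j, 0.01-0.00j, (-0.01+0j)]] + [[0.04+0.05j, 0.17+0.15j, (0.13-0.16j)], [0.01+0.17j, (0.09+0.61j), 0.55-0.12j], [(-0.2+0.03j), -0.69+0.20j, 0.22+0.62j]] + [[(0.04-0.05j), (0.17-0.15j), 0.13+0.16j], [(0.01-0.17j), (0.09-0.61j), 0.55+0.12j], [-0.20-0.03j, -0.69-0.20j, 0.22-0.62j]]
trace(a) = -0.40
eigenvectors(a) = [[(0.96+0j), -0.12-0.20j, -0.12+0.20j], [(-0.27+0j), (0.08-0.63j), 0.08+0.63j], [0.03+0.00j, (0.74+0j), (0.74-0j)]]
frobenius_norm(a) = 2.23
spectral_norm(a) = 1.58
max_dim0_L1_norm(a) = 2.12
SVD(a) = [[-0.37, -0.07, -0.93], [0.24, 0.96, -0.17], [0.9, -0.29, -0.33]] @ diag([1.5823839397347144, 1.1775119532805856, 1.049536405824488]) @ [[0.01, -0.91, 0.41],[0.41, 0.38, 0.83],[0.91, -0.16, -0.37]]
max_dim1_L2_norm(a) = 1.5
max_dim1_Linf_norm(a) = 1.37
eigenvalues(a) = [(-1.11+0j), (0.36+1.28j), (0.36-1.28j)]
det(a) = -1.96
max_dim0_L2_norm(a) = 1.52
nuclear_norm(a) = 3.81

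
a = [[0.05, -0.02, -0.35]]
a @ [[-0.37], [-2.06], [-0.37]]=[[0.15]]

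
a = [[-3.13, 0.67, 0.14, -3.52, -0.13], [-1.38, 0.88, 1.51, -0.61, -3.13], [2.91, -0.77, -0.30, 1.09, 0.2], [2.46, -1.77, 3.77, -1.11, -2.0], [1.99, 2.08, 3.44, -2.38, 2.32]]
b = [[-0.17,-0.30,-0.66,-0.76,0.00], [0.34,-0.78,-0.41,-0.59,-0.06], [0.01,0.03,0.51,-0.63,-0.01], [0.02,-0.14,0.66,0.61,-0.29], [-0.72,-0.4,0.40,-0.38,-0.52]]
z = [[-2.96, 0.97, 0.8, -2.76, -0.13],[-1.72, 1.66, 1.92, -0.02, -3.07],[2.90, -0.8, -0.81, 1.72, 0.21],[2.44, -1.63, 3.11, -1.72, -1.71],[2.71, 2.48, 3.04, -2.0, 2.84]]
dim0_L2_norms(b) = [0.81, 0.94, 1.21, 1.36, 0.6]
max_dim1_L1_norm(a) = 12.21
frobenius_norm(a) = 10.39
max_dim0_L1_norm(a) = 11.87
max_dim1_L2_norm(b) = 1.12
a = z + b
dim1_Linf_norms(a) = [3.52, 3.13, 2.91, 3.77, 3.44]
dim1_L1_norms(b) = [1.89, 2.18, 1.19, 1.72, 2.42]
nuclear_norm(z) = 20.34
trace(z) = -0.99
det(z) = -191.42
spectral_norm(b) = 1.63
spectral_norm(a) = 6.58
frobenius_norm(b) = 2.28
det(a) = -345.42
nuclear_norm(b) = 4.30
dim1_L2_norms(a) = [4.76, 3.89, 3.22, 5.35, 5.58]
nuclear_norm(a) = 20.38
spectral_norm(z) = 6.45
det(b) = 0.02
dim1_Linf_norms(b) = [0.76, 0.78, 0.63, 0.66, 0.72]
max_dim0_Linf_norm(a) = 3.77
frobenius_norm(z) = 10.42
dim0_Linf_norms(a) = [3.13, 2.08, 3.77, 3.52, 3.13]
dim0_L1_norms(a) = [11.87, 6.17, 9.16, 8.71, 7.78]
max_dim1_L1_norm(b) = 2.42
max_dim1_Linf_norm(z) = 3.11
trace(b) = -0.35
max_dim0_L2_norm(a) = 5.49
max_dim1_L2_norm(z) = 5.9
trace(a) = -1.34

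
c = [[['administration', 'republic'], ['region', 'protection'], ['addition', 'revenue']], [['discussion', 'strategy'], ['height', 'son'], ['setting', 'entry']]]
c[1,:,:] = [['discussion', 'strategy'], ['height', 'son'], ['setting', 'entry']]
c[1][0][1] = 'strategy'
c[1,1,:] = ['height', 'son']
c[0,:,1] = ['republic', 'protection', 'revenue']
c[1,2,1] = 'entry'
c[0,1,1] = 'protection'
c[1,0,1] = 'strategy'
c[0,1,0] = 'region'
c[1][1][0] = 'height'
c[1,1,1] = 'son'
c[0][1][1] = 'protection'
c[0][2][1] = 'revenue'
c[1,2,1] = 'entry'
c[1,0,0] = 'discussion'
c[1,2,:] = ['setting', 'entry']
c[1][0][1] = 'strategy'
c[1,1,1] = 'son'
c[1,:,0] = ['discussion', 'height', 'setting']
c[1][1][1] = 'son'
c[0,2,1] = 'revenue'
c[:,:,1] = [['republic', 'protection', 'revenue'], ['strategy', 'son', 'entry']]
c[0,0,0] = 'administration'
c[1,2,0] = 'setting'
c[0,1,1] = 'protection'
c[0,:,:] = [['administration', 'republic'], ['region', 'protection'], ['addition', 'revenue']]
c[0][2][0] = 'addition'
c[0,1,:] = ['region', 'protection']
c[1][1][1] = 'son'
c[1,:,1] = ['strategy', 'son', 'entry']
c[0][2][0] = 'addition'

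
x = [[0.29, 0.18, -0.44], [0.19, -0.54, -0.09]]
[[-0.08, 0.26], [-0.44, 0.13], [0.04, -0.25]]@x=[[0.03, -0.15, 0.01], [-0.10, -0.15, 0.18], [-0.04, 0.14, 0.00]]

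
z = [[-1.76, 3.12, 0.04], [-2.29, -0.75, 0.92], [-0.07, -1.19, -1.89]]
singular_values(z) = [3.84, 2.49, 1.88]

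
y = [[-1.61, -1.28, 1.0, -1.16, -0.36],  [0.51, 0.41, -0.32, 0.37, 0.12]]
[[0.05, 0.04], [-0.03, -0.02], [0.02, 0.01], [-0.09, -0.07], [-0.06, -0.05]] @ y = [[-0.06,  -0.05,  0.04,  -0.04,  -0.01], [0.04,  0.03,  -0.02,  0.03,  0.01], [-0.03,  -0.02,  0.02,  -0.02,  -0.01], [0.11,  0.09,  -0.07,  0.08,  0.02], [0.07,  0.06,  -0.04,  0.05,  0.02]]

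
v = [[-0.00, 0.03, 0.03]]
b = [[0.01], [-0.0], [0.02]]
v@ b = [[0.00]]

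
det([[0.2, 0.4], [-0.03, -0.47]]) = -0.082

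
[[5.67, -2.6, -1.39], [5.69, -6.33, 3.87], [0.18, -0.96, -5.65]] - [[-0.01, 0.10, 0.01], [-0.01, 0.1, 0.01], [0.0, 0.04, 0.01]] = [[5.68, -2.70, -1.4], [5.7, -6.43, 3.86], [0.18, -1.00, -5.66]]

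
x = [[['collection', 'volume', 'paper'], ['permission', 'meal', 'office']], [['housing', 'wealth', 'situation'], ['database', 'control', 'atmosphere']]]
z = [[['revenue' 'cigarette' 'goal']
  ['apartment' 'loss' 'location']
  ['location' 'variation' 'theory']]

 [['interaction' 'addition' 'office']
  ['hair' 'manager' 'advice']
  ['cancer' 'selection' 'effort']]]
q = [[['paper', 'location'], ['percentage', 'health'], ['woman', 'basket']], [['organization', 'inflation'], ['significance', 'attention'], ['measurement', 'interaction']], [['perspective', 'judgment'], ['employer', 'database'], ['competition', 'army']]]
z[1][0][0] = 'interaction'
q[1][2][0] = 'measurement'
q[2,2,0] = 'competition'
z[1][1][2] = 'advice'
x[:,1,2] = ['office', 'atmosphere']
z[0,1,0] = 'apartment'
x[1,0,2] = 'situation'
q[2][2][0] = 'competition'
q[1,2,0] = 'measurement'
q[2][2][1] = 'army'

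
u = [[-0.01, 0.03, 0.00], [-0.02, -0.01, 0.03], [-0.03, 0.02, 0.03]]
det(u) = 0.000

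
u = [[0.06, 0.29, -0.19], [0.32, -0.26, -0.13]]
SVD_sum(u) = [[-0.1,0.13,0.02], [0.25,-0.32,-0.04]] + [[0.16, 0.16, -0.21], [0.07, 0.06, -0.09]]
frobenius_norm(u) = 0.56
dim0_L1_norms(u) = [0.38, 0.55, 0.32]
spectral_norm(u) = 0.45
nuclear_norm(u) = 0.78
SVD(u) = [[-0.38, 0.92], [0.92, 0.38]] @ diag([0.44713878893759607, 0.3328166213208407]) @ [[0.61, -0.79, -0.11],[0.53, 0.51, -0.68]]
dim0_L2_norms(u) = [0.33, 0.39, 0.23]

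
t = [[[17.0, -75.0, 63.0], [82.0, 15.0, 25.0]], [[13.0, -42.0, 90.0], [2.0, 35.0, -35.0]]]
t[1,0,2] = 90.0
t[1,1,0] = 2.0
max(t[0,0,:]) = 63.0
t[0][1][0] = 82.0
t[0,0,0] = 17.0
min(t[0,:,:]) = -75.0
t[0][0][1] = -75.0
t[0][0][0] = 17.0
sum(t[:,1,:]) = 124.0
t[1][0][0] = 13.0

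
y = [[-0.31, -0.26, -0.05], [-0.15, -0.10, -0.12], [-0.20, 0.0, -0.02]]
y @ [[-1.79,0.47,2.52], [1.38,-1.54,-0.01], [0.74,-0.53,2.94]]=[[0.16, 0.28, -0.93], [0.04, 0.15, -0.73], [0.34, -0.08, -0.56]]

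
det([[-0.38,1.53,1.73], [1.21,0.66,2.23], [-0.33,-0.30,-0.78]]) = 0.008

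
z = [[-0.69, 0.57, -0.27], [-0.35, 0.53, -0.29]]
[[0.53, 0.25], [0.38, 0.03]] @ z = [[-0.45,0.43,-0.22], [-0.27,0.23,-0.11]]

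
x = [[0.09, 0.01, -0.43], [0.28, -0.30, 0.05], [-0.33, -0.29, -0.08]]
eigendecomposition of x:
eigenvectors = [[(0.75+0j), -0.17+0.44j, (-0.17-0.44j)], [0.24+0.00j, 0.68+0.00j, (0.68-0j)], [(-0.61+0j), 0.06+0.56j, (0.06-0.56j)]]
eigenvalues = [(0.44+0j), (-0.37+0.22j), (-0.37-0.22j)]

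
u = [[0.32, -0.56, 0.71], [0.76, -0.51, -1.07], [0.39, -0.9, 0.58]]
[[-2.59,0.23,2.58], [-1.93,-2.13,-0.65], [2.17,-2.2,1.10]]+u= [[-2.27, -0.33, 3.29], [-1.17, -2.64, -1.72], [2.56, -3.10, 1.68]]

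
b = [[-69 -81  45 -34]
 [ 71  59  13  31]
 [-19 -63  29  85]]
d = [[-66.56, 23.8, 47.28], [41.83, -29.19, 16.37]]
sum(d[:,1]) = -5.390000000000001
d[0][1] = 23.8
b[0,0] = -69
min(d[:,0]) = -66.56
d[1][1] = -29.19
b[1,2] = 13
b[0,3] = -34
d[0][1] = 23.8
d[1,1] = -29.19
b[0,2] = 45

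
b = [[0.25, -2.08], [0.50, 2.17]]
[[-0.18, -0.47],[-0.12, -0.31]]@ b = [[-0.28, -0.65],[-0.18, -0.42]]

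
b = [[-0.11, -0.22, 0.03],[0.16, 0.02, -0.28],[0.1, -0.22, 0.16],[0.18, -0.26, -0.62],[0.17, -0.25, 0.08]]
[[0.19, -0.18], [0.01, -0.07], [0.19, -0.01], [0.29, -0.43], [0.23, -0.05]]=b@[[0.06, 0.45],  [-0.89, 0.66],  [-0.08, 0.54]]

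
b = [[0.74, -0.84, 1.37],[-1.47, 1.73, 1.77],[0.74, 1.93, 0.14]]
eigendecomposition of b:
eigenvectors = [[0.51,0.76,0.05],[0.53,0.19,0.81],[-0.68,0.62,0.58]]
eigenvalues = [-1.94, 1.65, 2.9]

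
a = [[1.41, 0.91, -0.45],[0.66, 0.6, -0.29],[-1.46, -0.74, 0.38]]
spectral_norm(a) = 2.58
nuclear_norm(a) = 2.81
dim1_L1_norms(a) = [2.77, 1.55, 2.58]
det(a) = 0.00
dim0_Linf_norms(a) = [1.46, 0.91, 0.45]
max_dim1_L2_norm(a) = 1.74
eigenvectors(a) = [[-0.67, -0.07, -0.00], [-0.36, 0.53, 0.45], [0.64, 0.85, 0.89]]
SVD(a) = [[-0.67, -0.18, 0.72],[-0.36, -0.77, -0.52],[0.65, -0.61, 0.46]] @ diag([2.5825659721972976, 0.22879293340799442, 0.0026063137176436262]) @ [[-0.82, -0.51, 0.25], [0.56, -0.76, 0.32], [0.03, 0.4, 0.91]]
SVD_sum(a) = [[1.43, 0.88, -0.44], [0.76, 0.47, -0.23], [-1.38, -0.85, 0.42]] + [[-0.02,0.03,-0.01], [-0.1,0.13,-0.06], [-0.08,0.11,-0.04]] + [[0.0,0.0,0.00], [-0.0,-0.0,-0.00], [0.0,0.0,0.00]]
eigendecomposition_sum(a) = [[1.39, 0.93, -0.46], [0.75, 0.5, -0.25], [-1.33, -0.88, 0.44]] + [[0.02,-0.02,0.01],[-0.13,0.13,-0.07],[-0.22,0.21,-0.11]] + [[-0.00,0.0,-0.00], [0.04,-0.03,0.02], [0.08,-0.07,0.05]]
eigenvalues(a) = [2.33, 0.04, 0.02]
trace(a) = 2.39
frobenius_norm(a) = 2.59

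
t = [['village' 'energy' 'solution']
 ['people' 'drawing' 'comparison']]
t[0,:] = ['village', 'energy', 'solution']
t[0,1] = 'energy'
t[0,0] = 'village'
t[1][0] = 'people'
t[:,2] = ['solution', 'comparison']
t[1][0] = 'people'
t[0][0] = 'village'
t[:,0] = ['village', 'people']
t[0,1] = 'energy'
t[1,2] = 'comparison'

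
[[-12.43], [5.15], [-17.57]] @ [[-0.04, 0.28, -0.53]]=[[0.5, -3.48, 6.59], [-0.21, 1.44, -2.73], [0.7, -4.92, 9.31]]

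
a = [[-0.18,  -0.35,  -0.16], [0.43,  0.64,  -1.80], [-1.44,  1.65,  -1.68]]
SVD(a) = [[0.01, -0.01, -1.0],[-0.51, -0.86, 0.00],[-0.86, 0.51, -0.01]] @ diag([3.1098180477455877, 1.3350679710872964, 0.4244116191772591]) @ [[0.33, -0.56, 0.76],[-0.83, 0.22, 0.52],[0.46, 0.8, 0.39]]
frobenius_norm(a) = 3.41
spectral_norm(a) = 3.11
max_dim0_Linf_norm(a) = 1.8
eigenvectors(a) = [[0.40+0.00j, -0.05-0.24j, (-0.05+0.24j)], [0.63+0.00j, (-0.76+0j), -0.76-0.00j], [(0.67+0j), (-0.33+0.5j), (-0.33-0.5j)]]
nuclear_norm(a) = 4.87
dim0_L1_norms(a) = [2.05, 2.64, 3.64]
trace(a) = -1.22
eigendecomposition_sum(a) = [[(-0.72-0j), 0.20-0.00j, (-0.35+0j)], [-1.13-0.00j, 0.31-0.00j, (-0.55+0j)], [(-1.2-0j), (0.33-0j), (-0.58+0j)]] + [[0.27+0.20j, (-0.27+0.11j), 0.09-0.23j], [(0.78-0.7j), 0.17+0.89j, -0.63-0.42j], [-0.12-0.82j, 0.66+0.28j, (-0.55+0.23j)]] + [[0.27-0.20j,-0.27-0.11j,(0.09+0.23j)],[0.78+0.70j,0.17-0.89j,-0.63+0.42j],[(-0.12+0.82j),0.66-0.28j,-0.55-0.23j]]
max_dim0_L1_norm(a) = 3.64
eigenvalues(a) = [(-0.99+0j), (-0.11+1.33j), (-0.11-1.33j)]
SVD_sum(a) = [[0.01, -0.01, 0.01], [-0.52, 0.89, -1.20], [-0.88, 1.5, -2.03]] + [[0.01,-0.00,-0.01], [0.95,-0.25,-0.60], [-0.56,0.15,0.35]] + [[-0.19, -0.34, -0.17], [0.0, 0.0, 0.00], [-0.00, -0.00, -0.0]]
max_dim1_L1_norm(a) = 4.77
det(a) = -1.76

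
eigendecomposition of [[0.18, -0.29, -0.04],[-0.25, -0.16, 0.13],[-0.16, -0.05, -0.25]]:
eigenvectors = [[(0.86+0j),-0.16+0.32j,(-0.16-0.32j)],[-0.47+0.00j,-0.05+0.57j,-0.05-0.57j],[(-0.19+0j),-0.74+0.00j,(-0.74-0j)]]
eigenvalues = [(0.35+0j), (-0.29+0.11j), (-0.29-0.11j)]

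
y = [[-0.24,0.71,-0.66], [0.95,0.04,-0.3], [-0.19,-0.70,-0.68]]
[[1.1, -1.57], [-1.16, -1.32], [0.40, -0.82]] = y@ [[-1.45, -0.73], [0.46, -0.59], [-0.65, 2.01]]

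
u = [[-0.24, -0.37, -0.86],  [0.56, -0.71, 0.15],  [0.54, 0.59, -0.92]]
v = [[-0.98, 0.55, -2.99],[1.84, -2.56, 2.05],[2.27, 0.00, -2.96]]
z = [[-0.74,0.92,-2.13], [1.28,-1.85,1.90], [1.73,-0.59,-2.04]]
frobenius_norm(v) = 6.19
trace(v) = -6.50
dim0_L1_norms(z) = [3.75, 3.36, 6.07]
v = z + u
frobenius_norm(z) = 4.70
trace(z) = -4.63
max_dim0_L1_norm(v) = 8.0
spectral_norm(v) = 4.98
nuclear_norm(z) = 6.86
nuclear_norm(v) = 9.58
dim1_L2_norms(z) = [2.44, 2.94, 2.74]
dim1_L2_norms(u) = [0.97, 0.92, 1.22]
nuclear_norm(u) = 3.05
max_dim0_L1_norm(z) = 6.07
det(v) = -19.25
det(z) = -3.40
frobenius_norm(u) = 1.81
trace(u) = -1.87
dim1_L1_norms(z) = [3.79, 5.03, 4.36]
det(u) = -0.97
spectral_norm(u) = 1.34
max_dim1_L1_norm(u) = 2.05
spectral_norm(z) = 3.84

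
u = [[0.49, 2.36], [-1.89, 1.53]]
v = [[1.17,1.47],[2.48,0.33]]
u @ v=[[6.43, 1.50], [1.58, -2.27]]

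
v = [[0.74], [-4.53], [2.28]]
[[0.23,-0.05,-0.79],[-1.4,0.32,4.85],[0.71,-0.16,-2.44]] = v @[[0.31, -0.07, -1.07]]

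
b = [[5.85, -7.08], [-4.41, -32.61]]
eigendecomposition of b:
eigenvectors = [[0.99, 0.18], [-0.11, 0.98]]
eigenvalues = [6.65, -33.41]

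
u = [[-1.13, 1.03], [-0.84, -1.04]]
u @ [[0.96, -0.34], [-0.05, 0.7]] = [[-1.14, 1.11], [-0.75, -0.44]]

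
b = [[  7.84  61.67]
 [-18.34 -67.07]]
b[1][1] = -67.07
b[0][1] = 61.67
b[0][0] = 7.84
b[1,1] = -67.07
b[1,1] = -67.07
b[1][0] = -18.34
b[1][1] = -67.07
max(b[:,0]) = 7.84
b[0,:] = [7.84, 61.67]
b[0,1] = 61.67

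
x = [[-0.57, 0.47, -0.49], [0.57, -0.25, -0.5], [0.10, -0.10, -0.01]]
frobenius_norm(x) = 1.20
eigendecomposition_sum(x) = [[-0.57, 0.38, -0.1],[0.57, -0.38, 0.1],[0.12, -0.08, 0.02]] + [[-0.03, 0.00, -0.13], [-0.04, 0.00, -0.21], [-0.02, 0.0, -0.09]] + [[0.03,0.09,-0.27], [0.04,0.13,-0.39], [-0.01,-0.02,0.05]]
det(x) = 0.02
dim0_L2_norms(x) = [0.81, 0.54, 0.7]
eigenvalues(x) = [-0.93, -0.11, 0.21]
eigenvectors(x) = [[0.70, -0.48, -0.56], [-0.7, -0.81, -0.82], [-0.15, -0.33, 0.11]]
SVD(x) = [[-0.81, -0.58, 0.10],[0.57, -0.82, -0.10],[0.14, -0.03, 0.99]] @ diag([0.9701515504693776, 0.7079449620438999, 0.03193587071811024]) @ [[0.82, -0.55, 0.12], [-0.2, -0.09, 0.98], [-0.53, -0.83, -0.18]]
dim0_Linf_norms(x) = [0.57, 0.47, 0.5]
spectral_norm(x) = 0.97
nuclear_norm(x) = 1.71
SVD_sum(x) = [[-0.65,0.44,-0.09], [0.45,-0.30,0.06], [0.11,-0.08,0.02]] + [[0.08, 0.04, -0.4], [0.11, 0.05, -0.56], [0.0, 0.0, -0.02]] + [[-0.0,-0.00,-0.00], [0.00,0.00,0.0], [-0.02,-0.03,-0.01]]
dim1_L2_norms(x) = [0.89, 0.8, 0.14]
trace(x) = -0.83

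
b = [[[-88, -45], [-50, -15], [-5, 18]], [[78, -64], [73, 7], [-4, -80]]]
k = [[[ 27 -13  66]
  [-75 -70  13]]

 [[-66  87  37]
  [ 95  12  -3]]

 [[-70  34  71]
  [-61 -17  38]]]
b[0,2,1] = 18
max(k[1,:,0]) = 95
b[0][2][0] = -5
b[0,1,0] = -50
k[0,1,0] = -75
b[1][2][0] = -4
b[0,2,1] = 18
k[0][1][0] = -75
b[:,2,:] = [[-5, 18], [-4, -80]]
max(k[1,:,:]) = 95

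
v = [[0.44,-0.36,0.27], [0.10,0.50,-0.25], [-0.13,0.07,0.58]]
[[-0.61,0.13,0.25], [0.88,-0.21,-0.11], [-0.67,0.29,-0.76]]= v@[[0.27, -0.14, 0.52], [1.10, -0.16, -0.87], [-1.23, 0.48, -1.09]]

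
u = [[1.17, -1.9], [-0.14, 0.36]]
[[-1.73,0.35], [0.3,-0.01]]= u@[[-0.39, 0.67], [0.67, 0.23]]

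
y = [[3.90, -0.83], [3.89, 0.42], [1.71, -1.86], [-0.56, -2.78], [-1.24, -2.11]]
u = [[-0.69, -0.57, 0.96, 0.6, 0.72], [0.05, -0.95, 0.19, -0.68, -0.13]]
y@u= [[-2.73, -1.43, 3.59, 2.9, 2.92],  [-2.66, -2.62, 3.81, 2.05, 2.75],  [-1.27, 0.79, 1.29, 2.29, 1.47],  [0.25, 2.96, -1.07, 1.55, -0.04],  [0.75, 2.71, -1.59, 0.69, -0.62]]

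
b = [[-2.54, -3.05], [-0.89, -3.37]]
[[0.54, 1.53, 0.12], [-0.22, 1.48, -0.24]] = b @[[-0.43, -0.11, -0.19], [0.18, -0.41, 0.12]]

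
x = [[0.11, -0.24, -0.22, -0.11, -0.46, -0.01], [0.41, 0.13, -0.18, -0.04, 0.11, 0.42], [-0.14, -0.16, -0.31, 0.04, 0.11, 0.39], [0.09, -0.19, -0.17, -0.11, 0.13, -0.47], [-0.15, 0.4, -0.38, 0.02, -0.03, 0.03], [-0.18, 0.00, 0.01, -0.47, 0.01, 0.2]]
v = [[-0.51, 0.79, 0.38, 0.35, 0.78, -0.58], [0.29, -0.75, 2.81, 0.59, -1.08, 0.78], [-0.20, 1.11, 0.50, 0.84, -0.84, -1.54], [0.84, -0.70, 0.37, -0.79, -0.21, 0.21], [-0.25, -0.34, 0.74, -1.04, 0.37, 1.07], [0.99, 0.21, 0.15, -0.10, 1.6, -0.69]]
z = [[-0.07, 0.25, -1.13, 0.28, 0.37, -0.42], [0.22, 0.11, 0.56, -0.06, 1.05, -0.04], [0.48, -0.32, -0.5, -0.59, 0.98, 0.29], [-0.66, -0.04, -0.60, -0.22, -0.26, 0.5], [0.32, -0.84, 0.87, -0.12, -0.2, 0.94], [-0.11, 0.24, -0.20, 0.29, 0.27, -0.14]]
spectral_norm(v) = 3.50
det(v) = 2.49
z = x @ v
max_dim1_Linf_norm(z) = 1.13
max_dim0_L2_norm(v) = 3.0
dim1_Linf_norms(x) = [0.46, 0.42, 0.39, 0.47, 0.4, 0.47]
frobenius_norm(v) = 5.22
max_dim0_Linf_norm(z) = 1.13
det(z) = -0.07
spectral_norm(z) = 2.04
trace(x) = -0.01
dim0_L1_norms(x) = [1.08, 1.12, 1.27, 0.79, 0.85, 1.52]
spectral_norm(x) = 0.82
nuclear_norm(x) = 3.37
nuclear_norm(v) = 10.75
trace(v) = -1.87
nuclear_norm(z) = 6.10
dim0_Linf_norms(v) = [0.99, 1.11, 2.81, 1.04, 1.6, 1.54]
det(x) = -0.03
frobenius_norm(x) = 1.41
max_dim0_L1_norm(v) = 4.95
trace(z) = -1.02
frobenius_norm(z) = 3.02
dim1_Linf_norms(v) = [0.79, 2.81, 1.54, 0.84, 1.07, 1.6]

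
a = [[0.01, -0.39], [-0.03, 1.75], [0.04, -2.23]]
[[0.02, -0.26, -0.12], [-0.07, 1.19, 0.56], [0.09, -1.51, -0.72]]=a@[[0.63, 0.07, 0.45], [-0.03, 0.68, 0.33]]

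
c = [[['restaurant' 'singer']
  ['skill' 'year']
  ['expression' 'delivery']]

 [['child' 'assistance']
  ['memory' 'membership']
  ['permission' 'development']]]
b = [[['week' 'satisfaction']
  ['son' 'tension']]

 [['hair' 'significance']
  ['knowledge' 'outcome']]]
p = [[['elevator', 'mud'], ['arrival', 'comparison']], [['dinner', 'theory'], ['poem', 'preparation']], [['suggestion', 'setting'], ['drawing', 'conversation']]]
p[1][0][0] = 'dinner'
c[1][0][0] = 'child'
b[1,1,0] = 'knowledge'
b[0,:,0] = ['week', 'son']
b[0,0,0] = 'week'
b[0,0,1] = 'satisfaction'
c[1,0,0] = 'child'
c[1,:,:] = [['child', 'assistance'], ['memory', 'membership'], ['permission', 'development']]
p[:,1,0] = ['arrival', 'poem', 'drawing']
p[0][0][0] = 'elevator'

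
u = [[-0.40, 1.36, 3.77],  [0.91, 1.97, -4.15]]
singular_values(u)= [5.72, 2.33]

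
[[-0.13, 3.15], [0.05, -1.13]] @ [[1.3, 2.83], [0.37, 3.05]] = [[1.0, 9.24], [-0.35, -3.30]]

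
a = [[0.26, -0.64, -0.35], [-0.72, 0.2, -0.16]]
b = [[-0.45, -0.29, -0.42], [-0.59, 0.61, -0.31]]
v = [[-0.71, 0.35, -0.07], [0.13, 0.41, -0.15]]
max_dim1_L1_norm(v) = 1.13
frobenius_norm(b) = 1.13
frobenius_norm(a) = 1.09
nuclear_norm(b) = 1.56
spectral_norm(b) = 0.96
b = a + v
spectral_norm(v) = 0.80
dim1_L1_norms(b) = [1.16, 1.51]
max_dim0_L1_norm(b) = 1.04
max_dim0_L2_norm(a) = 0.77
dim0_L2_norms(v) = [0.72, 0.54, 0.17]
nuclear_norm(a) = 1.50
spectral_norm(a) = 0.92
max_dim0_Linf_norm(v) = 0.71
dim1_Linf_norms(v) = [0.71, 0.41]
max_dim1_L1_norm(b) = 1.51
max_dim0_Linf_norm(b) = 0.61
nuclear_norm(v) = 1.25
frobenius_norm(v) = 0.92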